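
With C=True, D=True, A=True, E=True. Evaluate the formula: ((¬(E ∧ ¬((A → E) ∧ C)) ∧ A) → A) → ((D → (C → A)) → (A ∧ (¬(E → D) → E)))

True

A → E = True → True = True
(A → E) ∧ C = True ∧ True = True
¬((A → E) ∧ C) = ¬True = False
E ∧ ¬((A → E) ∧ C) = True ∧ False = False
¬(E ∧ ¬((A → E) ∧ C)) = ¬False = True
¬(E ∧ ¬((A → E) ∧ C)) ∧ A = True ∧ True = True
(¬(E ∧ ¬((A → E) ∧ C)) ∧ A) → A = True → True = True
C → A = True → True = True
D → (C → A) = True → True = True
E → D = True → True = True
¬(E → D) = ¬True = False
¬(E → D) → E = False → True = True
A ∧ (¬(E → D) → E) = True ∧ True = True
(D → (C → A)) → (A ∧ (¬(E → D) → E)) = True → True = True
((¬(E ∧ ¬((A → E) ∧ C)) ∧ A) → A) → ((D → (C → A)) → (A ∧ (¬(E → D) → E))) = True → True = True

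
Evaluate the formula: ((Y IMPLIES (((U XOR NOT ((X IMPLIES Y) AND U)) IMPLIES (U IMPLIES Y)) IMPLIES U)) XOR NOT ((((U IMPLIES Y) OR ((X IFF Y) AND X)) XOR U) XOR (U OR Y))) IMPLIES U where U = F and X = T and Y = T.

X IMPLIES Y = T IMPLIES T = T
(X IMPLIES Y) AND U = T AND F = F
NOT ((X IMPLIES Y) AND U) = NOT F = T
U XOR NOT ((X IMPLIES Y) AND U) = F XOR T = T
U IMPLIES Y = F IMPLIES T = T
(U XOR NOT ((X IMPLIES Y) AND U)) IMPLIES (U IMPLIES Y) = T IMPLIES T = T
((U XOR NOT ((X IMPLIES Y) AND U)) IMPLIES (U IMPLIES Y)) IMPLIES U = T IMPLIES F = F
Y IMPLIES (((U XOR NOT ((X IMPLIES Y) AND U)) IMPLIES (U IMPLIES Y)) IMPLIES U) = T IMPLIES F = F
U IMPLIES Y = F IMPLIES T = T
X IFF Y = T IFF T = T
(X IFF Y) AND X = T AND T = T
(U IMPLIES Y) OR ((X IFF Y) AND X) = T OR T = T
((U IMPLIES Y) OR ((X IFF Y) AND X)) XOR U = T XOR F = T
U OR Y = F OR T = T
(((U IMPLIES Y) OR ((X IFF Y) AND X)) XOR U) XOR (U OR Y) = T XOR T = F
NOT ((((U IMPLIES Y) OR ((X IFF Y) AND X)) XOR U) XOR (U OR Y)) = NOT F = T
(Y IMPLIES (((U XOR NOT ((X IMPLIES Y) AND U)) IMPLIES (U IMPLIES Y)) IMPLIES U)) XOR NOT ((((U IMPLIES Y) OR ((X IFF Y) AND X)) XOR U) XOR (U OR Y)) = F XOR T = T
((Y IMPLIES (((U XOR NOT ((X IMPLIES Y) AND U)) IMPLIES (U IMPLIES Y)) IMPLIES U)) XOR NOT ((((U IMPLIES Y) OR ((X IFF Y) AND X)) XOR U) XOR (U OR Y))) IMPLIES U = T IMPLIES F = F

F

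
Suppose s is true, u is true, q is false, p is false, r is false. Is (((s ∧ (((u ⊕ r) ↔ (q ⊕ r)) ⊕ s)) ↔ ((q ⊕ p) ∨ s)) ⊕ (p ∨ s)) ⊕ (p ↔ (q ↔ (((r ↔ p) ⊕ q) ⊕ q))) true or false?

u ⊕ r = True ⊕ False = True
q ⊕ r = False ⊕ False = False
(u ⊕ r) ↔ (q ⊕ r) = True ↔ False = False
((u ⊕ r) ↔ (q ⊕ r)) ⊕ s = False ⊕ True = True
s ∧ (((u ⊕ r) ↔ (q ⊕ r)) ⊕ s) = True ∧ True = True
q ⊕ p = False ⊕ False = False
(q ⊕ p) ∨ s = False ∨ True = True
(s ∧ (((u ⊕ r) ↔ (q ⊕ r)) ⊕ s)) ↔ ((q ⊕ p) ∨ s) = True ↔ True = True
p ∨ s = False ∨ True = True
((s ∧ (((u ⊕ r) ↔ (q ⊕ r)) ⊕ s)) ↔ ((q ⊕ p) ∨ s)) ⊕ (p ∨ s) = True ⊕ True = False
r ↔ p = False ↔ False = True
(r ↔ p) ⊕ q = True ⊕ False = True
((r ↔ p) ⊕ q) ⊕ q = True ⊕ False = True
q ↔ (((r ↔ p) ⊕ q) ⊕ q) = False ↔ True = False
p ↔ (q ↔ (((r ↔ p) ⊕ q) ⊕ q)) = False ↔ False = True
(((s ∧ (((u ⊕ r) ↔ (q ⊕ r)) ⊕ s)) ↔ ((q ⊕ p) ∨ s)) ⊕ (p ∨ s)) ⊕ (p ↔ (q ↔ (((r ↔ p) ⊕ q) ⊕ q))) = False ⊕ True = True

True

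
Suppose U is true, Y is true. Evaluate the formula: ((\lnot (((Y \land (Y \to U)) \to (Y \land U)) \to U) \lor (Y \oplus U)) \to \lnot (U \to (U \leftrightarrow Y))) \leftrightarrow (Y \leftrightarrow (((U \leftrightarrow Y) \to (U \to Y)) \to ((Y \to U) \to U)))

T

Substituting U=T, Y=T:
Y \to U = T \to T = T
Y \land (Y \to U) = T \land T = T
Y \land U = T \land T = T
(Y \land (Y \to U)) \to (Y \land U) = T \to T = T
((Y \land (Y \to U)) \to (Y \land U)) \to U = T \to T = T
\lnot (((Y \land (Y \to U)) \to (Y \land U)) \to U) = \lnot T = F
Y \oplus U = T \oplus T = F
\lnot (((Y \land (Y \to U)) \to (Y \land U)) \to U) \lor (Y \oplus U) = F \lor F = F
U \leftrightarrow Y = T \leftrightarrow T = T
U \to (U \leftrightarrow Y) = T \to T = T
\lnot (U \to (U \leftrightarrow Y)) = \lnot T = F
(\lnot (((Y \land (Y \to U)) \to (Y \land U)) \to U) \lor (Y \oplus U)) \to \lnot (U \to (U \leftrightarrow Y)) = F \to F = T
U \leftrightarrow Y = T \leftrightarrow T = T
U \to Y = T \to T = T
(U \leftrightarrow Y) \to (U \to Y) = T \to T = T
Y \to U = T \to T = T
(Y \to U) \to U = T \to T = T
((U \leftrightarrow Y) \to (U \to Y)) \to ((Y \to U) \to U) = T \to T = T
Y \leftrightarrow (((U \leftrightarrow Y) \to (U \to Y)) \to ((Y \to U) \to U)) = T \leftrightarrow T = T
((\lnot (((Y \land (Y \to U)) \to (Y \land U)) \to U) \lor (Y \oplus U)) \to \lnot (U \to (U \leftrightarrow Y))) \leftrightarrow (Y \leftrightarrow (((U \leftrightarrow Y) \to (U \to Y)) \to ((Y \to U) \to U))) = T \leftrightarrow T = T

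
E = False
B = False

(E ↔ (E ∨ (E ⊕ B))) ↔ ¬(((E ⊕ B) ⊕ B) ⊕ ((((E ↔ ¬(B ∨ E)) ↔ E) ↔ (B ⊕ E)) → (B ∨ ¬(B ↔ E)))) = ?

False

Substituting E=False, B=False:
E ⊕ B = False ⊕ False = False
E ∨ (E ⊕ B) = False ∨ False = False
E ↔ (E ∨ (E ⊕ B)) = False ↔ False = True
E ⊕ B = False ⊕ False = False
(E ⊕ B) ⊕ B = False ⊕ False = False
B ∨ E = False ∨ False = False
¬(B ∨ E) = ¬False = True
E ↔ ¬(B ∨ E) = False ↔ True = False
(E ↔ ¬(B ∨ E)) ↔ E = False ↔ False = True
B ⊕ E = False ⊕ False = False
((E ↔ ¬(B ∨ E)) ↔ E) ↔ (B ⊕ E) = True ↔ False = False
B ↔ E = False ↔ False = True
¬(B ↔ E) = ¬True = False
B ∨ ¬(B ↔ E) = False ∨ False = False
(((E ↔ ¬(B ∨ E)) ↔ E) ↔ (B ⊕ E)) → (B ∨ ¬(B ↔ E)) = False → False = True
((E ⊕ B) ⊕ B) ⊕ ((((E ↔ ¬(B ∨ E)) ↔ E) ↔ (B ⊕ E)) → (B ∨ ¬(B ↔ E))) = False ⊕ True = True
¬(((E ⊕ B) ⊕ B) ⊕ ((((E ↔ ¬(B ∨ E)) ↔ E) ↔ (B ⊕ E)) → (B ∨ ¬(B ↔ E)))) = ¬True = False
(E ↔ (E ∨ (E ⊕ B))) ↔ ¬(((E ⊕ B) ⊕ B) ⊕ ((((E ↔ ¬(B ∨ E)) ↔ E) ↔ (B ⊕ E)) → (B ∨ ¬(B ↔ E)))) = True ↔ False = False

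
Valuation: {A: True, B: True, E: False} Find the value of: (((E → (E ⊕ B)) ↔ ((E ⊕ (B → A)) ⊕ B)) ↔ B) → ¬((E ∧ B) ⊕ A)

True

E ⊕ B = False ⊕ True = True
E → (E ⊕ B) = False → True = True
B → A = True → True = True
E ⊕ (B → A) = False ⊕ True = True
(E ⊕ (B → A)) ⊕ B = True ⊕ True = False
(E → (E ⊕ B)) ↔ ((E ⊕ (B → A)) ⊕ B) = True ↔ False = False
((E → (E ⊕ B)) ↔ ((E ⊕ (B → A)) ⊕ B)) ↔ B = False ↔ True = False
E ∧ B = False ∧ True = False
(E ∧ B) ⊕ A = False ⊕ True = True
¬((E ∧ B) ⊕ A) = ¬True = False
(((E → (E ⊕ B)) ↔ ((E ⊕ (B → A)) ⊕ B)) ↔ B) → ¬((E ∧ B) ⊕ A) = False → False = True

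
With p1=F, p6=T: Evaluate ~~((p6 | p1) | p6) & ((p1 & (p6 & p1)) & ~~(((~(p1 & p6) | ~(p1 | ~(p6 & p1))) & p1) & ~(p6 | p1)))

F

p6 | p1 = T | F = T
(p6 | p1) | p6 = T | T = T
~((p6 | p1) | p6) = ~T = F
~~((p6 | p1) | p6) = ~F = T
p6 & p1 = T & F = F
p1 & (p6 & p1) = F & F = F
p1 & p6 = F & T = F
~(p1 & p6) = ~F = T
p6 & p1 = T & F = F
~(p6 & p1) = ~F = T
p1 | ~(p6 & p1) = F | T = T
~(p1 | ~(p6 & p1)) = ~T = F
~(p1 & p6) | ~(p1 | ~(p6 & p1)) = T | F = T
(~(p1 & p6) | ~(p1 | ~(p6 & p1))) & p1 = T & F = F
p6 | p1 = T | F = T
~(p6 | p1) = ~T = F
((~(p1 & p6) | ~(p1 | ~(p6 & p1))) & p1) & ~(p6 | p1) = F & F = F
~(((~(p1 & p6) | ~(p1 | ~(p6 & p1))) & p1) & ~(p6 | p1)) = ~F = T
~~(((~(p1 & p6) | ~(p1 | ~(p6 & p1))) & p1) & ~(p6 | p1)) = ~T = F
(p1 & (p6 & p1)) & ~~(((~(p1 & p6) | ~(p1 | ~(p6 & p1))) & p1) & ~(p6 | p1)) = F & F = F
~~((p6 | p1) | p6) & ((p1 & (p6 & p1)) & ~~(((~(p1 & p6) | ~(p1 | ~(p6 & p1))) & p1) & ~(p6 | p1))) = T & F = F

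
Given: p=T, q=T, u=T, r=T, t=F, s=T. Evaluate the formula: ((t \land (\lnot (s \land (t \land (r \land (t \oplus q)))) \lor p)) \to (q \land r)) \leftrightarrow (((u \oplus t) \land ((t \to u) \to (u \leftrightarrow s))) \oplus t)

t \oplus q = F \oplus T = T
r \land (t \oplus q) = T \land T = T
t \land (r \land (t \oplus q)) = F \land T = F
s \land (t \land (r \land (t \oplus q))) = T \land F = F
\lnot (s \land (t \land (r \land (t \oplus q)))) = \lnot F = T
\lnot (s \land (t \land (r \land (t \oplus q)))) \lor p = T \lor T = T
t \land (\lnot (s \land (t \land (r \land (t \oplus q)))) \lor p) = F \land T = F
q \land r = T \land T = T
(t \land (\lnot (s \land (t \land (r \land (t \oplus q)))) \lor p)) \to (q \land r) = F \to T = T
u \oplus t = T \oplus F = T
t \to u = F \to T = T
u \leftrightarrow s = T \leftrightarrow T = T
(t \to u) \to (u \leftrightarrow s) = T \to T = T
(u \oplus t) \land ((t \to u) \to (u \leftrightarrow s)) = T \land T = T
((u \oplus t) \land ((t \to u) \to (u \leftrightarrow s))) \oplus t = T \oplus F = T
((t \land (\lnot (s \land (t \land (r \land (t \oplus q)))) \lor p)) \to (q \land r)) \leftrightarrow (((u \oplus t) \land ((t \to u) \to (u \leftrightarrow s))) \oplus t) = T \leftrightarrow T = T

T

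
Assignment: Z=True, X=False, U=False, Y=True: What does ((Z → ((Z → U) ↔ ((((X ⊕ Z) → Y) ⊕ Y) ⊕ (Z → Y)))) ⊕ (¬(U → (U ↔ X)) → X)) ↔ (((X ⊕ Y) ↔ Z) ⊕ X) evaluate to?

Substituting Z=True, X=False, U=False, Y=True:
Z → U = True → False = False
X ⊕ Z = False ⊕ True = True
(X ⊕ Z) → Y = True → True = True
((X ⊕ Z) → Y) ⊕ Y = True ⊕ True = False
Z → Y = True → True = True
(((X ⊕ Z) → Y) ⊕ Y) ⊕ (Z → Y) = False ⊕ True = True
(Z → U) ↔ ((((X ⊕ Z) → Y) ⊕ Y) ⊕ (Z → Y)) = False ↔ True = False
Z → ((Z → U) ↔ ((((X ⊕ Z) → Y) ⊕ Y) ⊕ (Z → Y))) = True → False = False
U ↔ X = False ↔ False = True
U → (U ↔ X) = False → True = True
¬(U → (U ↔ X)) = ¬True = False
¬(U → (U ↔ X)) → X = False → False = True
(Z → ((Z → U) ↔ ((((X ⊕ Z) → Y) ⊕ Y) ⊕ (Z → Y)))) ⊕ (¬(U → (U ↔ X)) → X) = False ⊕ True = True
X ⊕ Y = False ⊕ True = True
(X ⊕ Y) ↔ Z = True ↔ True = True
((X ⊕ Y) ↔ Z) ⊕ X = True ⊕ False = True
((Z → ((Z → U) ↔ ((((X ⊕ Z) → Y) ⊕ Y) ⊕ (Z → Y)))) ⊕ (¬(U → (U ↔ X)) → X)) ↔ (((X ⊕ Y) ↔ Z) ⊕ X) = True ↔ True = True

True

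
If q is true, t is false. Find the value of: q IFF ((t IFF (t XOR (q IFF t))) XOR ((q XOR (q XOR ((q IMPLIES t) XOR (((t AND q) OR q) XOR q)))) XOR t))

True

q IFF t = True IFF False = False
t XOR (q IFF t) = False XOR False = False
t IFF (t XOR (q IFF t)) = False IFF False = True
q IMPLIES t = True IMPLIES False = False
t AND q = False AND True = False
(t AND q) OR q = False OR True = True
((t AND q) OR q) XOR q = True XOR True = False
(q IMPLIES t) XOR (((t AND q) OR q) XOR q) = False XOR False = False
q XOR ((q IMPLIES t) XOR (((t AND q) OR q) XOR q)) = True XOR False = True
q XOR (q XOR ((q IMPLIES t) XOR (((t AND q) OR q) XOR q))) = True XOR True = False
(q XOR (q XOR ((q IMPLIES t) XOR (((t AND q) OR q) XOR q)))) XOR t = False XOR False = False
(t IFF (t XOR (q IFF t))) XOR ((q XOR (q XOR ((q IMPLIES t) XOR (((t AND q) OR q) XOR q)))) XOR t) = True XOR False = True
q IFF ((t IFF (t XOR (q IFF t))) XOR ((q XOR (q XOR ((q IMPLIES t) XOR (((t AND q) OR q) XOR q)))) XOR t)) = True IFF True = True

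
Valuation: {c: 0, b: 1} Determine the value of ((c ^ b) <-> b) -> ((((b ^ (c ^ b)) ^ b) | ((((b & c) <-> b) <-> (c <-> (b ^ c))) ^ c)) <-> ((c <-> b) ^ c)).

c ^ b = 0 ^ 1 = 1
(c ^ b) <-> b = 1 <-> 1 = 1
c ^ b = 0 ^ 1 = 1
b ^ (c ^ b) = 1 ^ 1 = 0
(b ^ (c ^ b)) ^ b = 0 ^ 1 = 1
b & c = 1 & 0 = 0
(b & c) <-> b = 0 <-> 1 = 0
b ^ c = 1 ^ 0 = 1
c <-> (b ^ c) = 0 <-> 1 = 0
((b & c) <-> b) <-> (c <-> (b ^ c)) = 0 <-> 0 = 1
(((b & c) <-> b) <-> (c <-> (b ^ c))) ^ c = 1 ^ 0 = 1
((b ^ (c ^ b)) ^ b) | ((((b & c) <-> b) <-> (c <-> (b ^ c))) ^ c) = 1 | 1 = 1
c <-> b = 0 <-> 1 = 0
(c <-> b) ^ c = 0 ^ 0 = 0
(((b ^ (c ^ b)) ^ b) | ((((b & c) <-> b) <-> (c <-> (b ^ c))) ^ c)) <-> ((c <-> b) ^ c) = 1 <-> 0 = 0
((c ^ b) <-> b) -> ((((b ^ (c ^ b)) ^ b) | ((((b & c) <-> b) <-> (c <-> (b ^ c))) ^ c)) <-> ((c <-> b) ^ c)) = 1 -> 0 = 0

0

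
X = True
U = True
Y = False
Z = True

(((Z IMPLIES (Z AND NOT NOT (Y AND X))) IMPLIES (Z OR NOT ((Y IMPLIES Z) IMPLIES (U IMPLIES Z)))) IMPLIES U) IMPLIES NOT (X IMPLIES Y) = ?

Y AND X = False AND True = False
NOT (Y AND X) = NOT False = True
NOT NOT (Y AND X) = NOT True = False
Z AND NOT NOT (Y AND X) = True AND False = False
Z IMPLIES (Z AND NOT NOT (Y AND X)) = True IMPLIES False = False
Y IMPLIES Z = False IMPLIES True = True
U IMPLIES Z = True IMPLIES True = True
(Y IMPLIES Z) IMPLIES (U IMPLIES Z) = True IMPLIES True = True
NOT ((Y IMPLIES Z) IMPLIES (U IMPLIES Z)) = NOT True = False
Z OR NOT ((Y IMPLIES Z) IMPLIES (U IMPLIES Z)) = True OR False = True
(Z IMPLIES (Z AND NOT NOT (Y AND X))) IMPLIES (Z OR NOT ((Y IMPLIES Z) IMPLIES (U IMPLIES Z))) = False IMPLIES True = True
((Z IMPLIES (Z AND NOT NOT (Y AND X))) IMPLIES (Z OR NOT ((Y IMPLIES Z) IMPLIES (U IMPLIES Z)))) IMPLIES U = True IMPLIES True = True
X IMPLIES Y = True IMPLIES False = False
NOT (X IMPLIES Y) = NOT False = True
(((Z IMPLIES (Z AND NOT NOT (Y AND X))) IMPLIES (Z OR NOT ((Y IMPLIES Z) IMPLIES (U IMPLIES Z)))) IMPLIES U) IMPLIES NOT (X IMPLIES Y) = True IMPLIES True = True

True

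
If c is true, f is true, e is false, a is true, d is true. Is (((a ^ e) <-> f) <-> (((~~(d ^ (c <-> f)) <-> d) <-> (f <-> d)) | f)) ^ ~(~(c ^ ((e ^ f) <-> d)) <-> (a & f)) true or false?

T

a ^ e = T ^ F = T
(a ^ e) <-> f = T <-> T = T
c <-> f = T <-> T = T
d ^ (c <-> f) = T ^ T = F
~(d ^ (c <-> f)) = ~F = T
~~(d ^ (c <-> f)) = ~T = F
~~(d ^ (c <-> f)) <-> d = F <-> T = F
f <-> d = T <-> T = T
(~~(d ^ (c <-> f)) <-> d) <-> (f <-> d) = F <-> T = F
((~~(d ^ (c <-> f)) <-> d) <-> (f <-> d)) | f = F | T = T
((a ^ e) <-> f) <-> (((~~(d ^ (c <-> f)) <-> d) <-> (f <-> d)) | f) = T <-> T = T
e ^ f = F ^ T = T
(e ^ f) <-> d = T <-> T = T
c ^ ((e ^ f) <-> d) = T ^ T = F
~(c ^ ((e ^ f) <-> d)) = ~F = T
a & f = T & T = T
~(c ^ ((e ^ f) <-> d)) <-> (a & f) = T <-> T = T
~(~(c ^ ((e ^ f) <-> d)) <-> (a & f)) = ~T = F
(((a ^ e) <-> f) <-> (((~~(d ^ (c <-> f)) <-> d) <-> (f <-> d)) | f)) ^ ~(~(c ^ ((e ^ f) <-> d)) <-> (a & f)) = T ^ F = T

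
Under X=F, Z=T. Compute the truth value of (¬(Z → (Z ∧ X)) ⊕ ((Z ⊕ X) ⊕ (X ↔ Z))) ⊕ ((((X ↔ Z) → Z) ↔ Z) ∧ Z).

Z ∧ X = T ∧ F = F
Z → (Z ∧ X) = T → F = F
¬(Z → (Z ∧ X)) = ¬F = T
Z ⊕ X = T ⊕ F = T
X ↔ Z = F ↔ T = F
(Z ⊕ X) ⊕ (X ↔ Z) = T ⊕ F = T
¬(Z → (Z ∧ X)) ⊕ ((Z ⊕ X) ⊕ (X ↔ Z)) = T ⊕ T = F
X ↔ Z = F ↔ T = F
(X ↔ Z) → Z = F → T = T
((X ↔ Z) → Z) ↔ Z = T ↔ T = T
(((X ↔ Z) → Z) ↔ Z) ∧ Z = T ∧ T = T
(¬(Z → (Z ∧ X)) ⊕ ((Z ⊕ X) ⊕ (X ↔ Z))) ⊕ ((((X ↔ Z) → Z) ↔ Z) ∧ Z) = F ⊕ T = T

T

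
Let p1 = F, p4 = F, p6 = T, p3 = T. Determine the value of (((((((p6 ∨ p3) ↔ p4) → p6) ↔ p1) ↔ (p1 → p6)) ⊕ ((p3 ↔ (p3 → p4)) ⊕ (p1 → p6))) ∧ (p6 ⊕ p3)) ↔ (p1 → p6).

Substituting p1=F, p4=F, p6=T, p3=T:
p6 ∨ p3 = T ∨ T = T
(p6 ∨ p3) ↔ p4 = T ↔ F = F
((p6 ∨ p3) ↔ p4) → p6 = F → T = T
(((p6 ∨ p3) ↔ p4) → p6) ↔ p1 = T ↔ F = F
p1 → p6 = F → T = T
((((p6 ∨ p3) ↔ p4) → p6) ↔ p1) ↔ (p1 → p6) = F ↔ T = F
p3 → p4 = T → F = F
p3 ↔ (p3 → p4) = T ↔ F = F
p1 → p6 = F → T = T
(p3 ↔ (p3 → p4)) ⊕ (p1 → p6) = F ⊕ T = T
(((((p6 ∨ p3) ↔ p4) → p6) ↔ p1) ↔ (p1 → p6)) ⊕ ((p3 ↔ (p3 → p4)) ⊕ (p1 → p6)) = F ⊕ T = T
p6 ⊕ p3 = T ⊕ T = F
((((((p6 ∨ p3) ↔ p4) → p6) ↔ p1) ↔ (p1 → p6)) ⊕ ((p3 ↔ (p3 → p4)) ⊕ (p1 → p6))) ∧ (p6 ⊕ p3) = T ∧ F = F
p1 → p6 = F → T = T
(((((((p6 ∨ p3) ↔ p4) → p6) ↔ p1) ↔ (p1 → p6)) ⊕ ((p3 ↔ (p3 → p4)) ⊕ (p1 → p6))) ∧ (p6 ⊕ p3)) ↔ (p1 → p6) = F ↔ T = F

F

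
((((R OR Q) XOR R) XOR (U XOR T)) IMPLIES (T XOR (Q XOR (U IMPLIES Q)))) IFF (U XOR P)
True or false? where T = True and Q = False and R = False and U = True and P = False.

True

R OR Q = False OR False = False
(R OR Q) XOR R = False XOR False = False
U XOR T = True XOR True = False
((R OR Q) XOR R) XOR (U XOR T) = False XOR False = False
U IMPLIES Q = True IMPLIES False = False
Q XOR (U IMPLIES Q) = False XOR False = False
T XOR (Q XOR (U IMPLIES Q)) = True XOR False = True
(((R OR Q) XOR R) XOR (U XOR T)) IMPLIES (T XOR (Q XOR (U IMPLIES Q))) = False IMPLIES True = True
U XOR P = True XOR False = True
((((R OR Q) XOR R) XOR (U XOR T)) IMPLIES (T XOR (Q XOR (U IMPLIES Q)))) IFF (U XOR P) = True IFF True = True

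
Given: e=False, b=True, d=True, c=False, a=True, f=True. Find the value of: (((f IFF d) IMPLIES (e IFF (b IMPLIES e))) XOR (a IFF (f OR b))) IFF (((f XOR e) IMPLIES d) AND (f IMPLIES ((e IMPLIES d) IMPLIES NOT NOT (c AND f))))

f IFF d = True IFF True = True
b IMPLIES e = True IMPLIES False = False
e IFF (b IMPLIES e) = False IFF False = True
(f IFF d) IMPLIES (e IFF (b IMPLIES e)) = True IMPLIES True = True
f OR b = True OR True = True
a IFF (f OR b) = True IFF True = True
((f IFF d) IMPLIES (e IFF (b IMPLIES e))) XOR (a IFF (f OR b)) = True XOR True = False
f XOR e = True XOR False = True
(f XOR e) IMPLIES d = True IMPLIES True = True
e IMPLIES d = False IMPLIES True = True
c AND f = False AND True = False
NOT (c AND f) = NOT False = True
NOT NOT (c AND f) = NOT True = False
(e IMPLIES d) IMPLIES NOT NOT (c AND f) = True IMPLIES False = False
f IMPLIES ((e IMPLIES d) IMPLIES NOT NOT (c AND f)) = True IMPLIES False = False
((f XOR e) IMPLIES d) AND (f IMPLIES ((e IMPLIES d) IMPLIES NOT NOT (c AND f))) = True AND False = False
(((f IFF d) IMPLIES (e IFF (b IMPLIES e))) XOR (a IFF (f OR b))) IFF (((f XOR e) IMPLIES d) AND (f IMPLIES ((e IMPLIES d) IMPLIES NOT NOT (c AND f)))) = False IFF False = True

True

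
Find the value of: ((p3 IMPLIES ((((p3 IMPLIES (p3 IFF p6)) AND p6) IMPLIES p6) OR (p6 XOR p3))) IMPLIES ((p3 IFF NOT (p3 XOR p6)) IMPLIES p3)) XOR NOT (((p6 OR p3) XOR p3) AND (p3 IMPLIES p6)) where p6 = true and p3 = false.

p3 IFF p6 = false IFF true = false
p3 IMPLIES (p3 IFF p6) = false IMPLIES false = true
(p3 IMPLIES (p3 IFF p6)) AND p6 = true AND true = true
((p3 IMPLIES (p3 IFF p6)) AND p6) IMPLIES p6 = true IMPLIES true = true
p6 XOR p3 = true XOR false = true
(((p3 IMPLIES (p3 IFF p6)) AND p6) IMPLIES p6) OR (p6 XOR p3) = true OR true = true
p3 IMPLIES ((((p3 IMPLIES (p3 IFF p6)) AND p6) IMPLIES p6) OR (p6 XOR p3)) = false IMPLIES true = true
p3 XOR p6 = false XOR true = true
NOT (p3 XOR p6) = NOT true = false
p3 IFF NOT (p3 XOR p6) = false IFF false = true
(p3 IFF NOT (p3 XOR p6)) IMPLIES p3 = true IMPLIES false = false
(p3 IMPLIES ((((p3 IMPLIES (p3 IFF p6)) AND p6) IMPLIES p6) OR (p6 XOR p3))) IMPLIES ((p3 IFF NOT (p3 XOR p6)) IMPLIES p3) = true IMPLIES false = false
p6 OR p3 = true OR false = true
(p6 OR p3) XOR p3 = true XOR false = true
p3 IMPLIES p6 = false IMPLIES true = true
((p6 OR p3) XOR p3) AND (p3 IMPLIES p6) = true AND true = true
NOT (((p6 OR p3) XOR p3) AND (p3 IMPLIES p6)) = NOT true = false
((p3 IMPLIES ((((p3 IMPLIES (p3 IFF p6)) AND p6) IMPLIES p6) OR (p6 XOR p3))) IMPLIES ((p3 IFF NOT (p3 XOR p6)) IMPLIES p3)) XOR NOT (((p6 OR p3) XOR p3) AND (p3 IMPLIES p6)) = false XOR false = false

false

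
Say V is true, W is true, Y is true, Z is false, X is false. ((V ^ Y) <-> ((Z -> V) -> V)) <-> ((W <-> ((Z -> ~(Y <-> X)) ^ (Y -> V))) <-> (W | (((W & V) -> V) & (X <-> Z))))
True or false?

T

Substituting V=T, W=T, Y=T, Z=F, X=F:
V ^ Y = T ^ T = F
Z -> V = F -> T = T
(Z -> V) -> V = T -> T = T
(V ^ Y) <-> ((Z -> V) -> V) = F <-> T = F
Y <-> X = T <-> F = F
~(Y <-> X) = ~F = T
Z -> ~(Y <-> X) = F -> T = T
Y -> V = T -> T = T
(Z -> ~(Y <-> X)) ^ (Y -> V) = T ^ T = F
W <-> ((Z -> ~(Y <-> X)) ^ (Y -> V)) = T <-> F = F
W & V = T & T = T
(W & V) -> V = T -> T = T
X <-> Z = F <-> F = T
((W & V) -> V) & (X <-> Z) = T & T = T
W | (((W & V) -> V) & (X <-> Z)) = T | T = T
(W <-> ((Z -> ~(Y <-> X)) ^ (Y -> V))) <-> (W | (((W & V) -> V) & (X <-> Z))) = F <-> T = F
((V ^ Y) <-> ((Z -> V) -> V)) <-> ((W <-> ((Z -> ~(Y <-> X)) ^ (Y -> V))) <-> (W | (((W & V) -> V) & (X <-> Z)))) = F <-> F = T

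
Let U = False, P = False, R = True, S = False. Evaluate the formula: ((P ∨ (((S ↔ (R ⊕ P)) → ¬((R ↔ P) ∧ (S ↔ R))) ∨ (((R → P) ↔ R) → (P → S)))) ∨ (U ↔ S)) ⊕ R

False

R ⊕ P = True ⊕ False = True
S ↔ (R ⊕ P) = False ↔ True = False
R ↔ P = True ↔ False = False
S ↔ R = False ↔ True = False
(R ↔ P) ∧ (S ↔ R) = False ∧ False = False
¬((R ↔ P) ∧ (S ↔ R)) = ¬False = True
(S ↔ (R ⊕ P)) → ¬((R ↔ P) ∧ (S ↔ R)) = False → True = True
R → P = True → False = False
(R → P) ↔ R = False ↔ True = False
P → S = False → False = True
((R → P) ↔ R) → (P → S) = False → True = True
((S ↔ (R ⊕ P)) → ¬((R ↔ P) ∧ (S ↔ R))) ∨ (((R → P) ↔ R) → (P → S)) = True ∨ True = True
P ∨ (((S ↔ (R ⊕ P)) → ¬((R ↔ P) ∧ (S ↔ R))) ∨ (((R → P) ↔ R) → (P → S))) = False ∨ True = True
U ↔ S = False ↔ False = True
(P ∨ (((S ↔ (R ⊕ P)) → ¬((R ↔ P) ∧ (S ↔ R))) ∨ (((R → P) ↔ R) → (P → S)))) ∨ (U ↔ S) = True ∨ True = True
((P ∨ (((S ↔ (R ⊕ P)) → ¬((R ↔ P) ∧ (S ↔ R))) ∨ (((R → P) ↔ R) → (P → S)))) ∨ (U ↔ S)) ⊕ R = True ⊕ True = False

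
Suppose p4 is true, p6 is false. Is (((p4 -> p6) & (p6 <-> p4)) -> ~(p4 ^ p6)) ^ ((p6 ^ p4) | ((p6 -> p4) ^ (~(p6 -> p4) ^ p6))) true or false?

False

p4 -> p6 = True -> False = False
p6 <-> p4 = False <-> True = False
(p4 -> p6) & (p6 <-> p4) = False & False = False
p4 ^ p6 = True ^ False = True
~(p4 ^ p6) = ~True = False
((p4 -> p6) & (p6 <-> p4)) -> ~(p4 ^ p6) = False -> False = True
p6 ^ p4 = False ^ True = True
p6 -> p4 = False -> True = True
p6 -> p4 = False -> True = True
~(p6 -> p4) = ~True = False
~(p6 -> p4) ^ p6 = False ^ False = False
(p6 -> p4) ^ (~(p6 -> p4) ^ p6) = True ^ False = True
(p6 ^ p4) | ((p6 -> p4) ^ (~(p6 -> p4) ^ p6)) = True | True = True
(((p4 -> p6) & (p6 <-> p4)) -> ~(p4 ^ p6)) ^ ((p6 ^ p4) | ((p6 -> p4) ^ (~(p6 -> p4) ^ p6))) = True ^ True = False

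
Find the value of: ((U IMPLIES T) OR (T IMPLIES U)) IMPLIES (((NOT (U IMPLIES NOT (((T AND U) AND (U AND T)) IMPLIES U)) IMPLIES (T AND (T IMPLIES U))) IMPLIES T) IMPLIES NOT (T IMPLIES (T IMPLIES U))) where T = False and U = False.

U IMPLIES T = False IMPLIES False = True
T IMPLIES U = False IMPLIES False = True
(U IMPLIES T) OR (T IMPLIES U) = True OR True = True
T AND U = False AND False = False
U AND T = False AND False = False
(T AND U) AND (U AND T) = False AND False = False
((T AND U) AND (U AND T)) IMPLIES U = False IMPLIES False = True
NOT (((T AND U) AND (U AND T)) IMPLIES U) = NOT True = False
U IMPLIES NOT (((T AND U) AND (U AND T)) IMPLIES U) = False IMPLIES False = True
NOT (U IMPLIES NOT (((T AND U) AND (U AND T)) IMPLIES U)) = NOT True = False
T IMPLIES U = False IMPLIES False = True
T AND (T IMPLIES U) = False AND True = False
NOT (U IMPLIES NOT (((T AND U) AND (U AND T)) IMPLIES U)) IMPLIES (T AND (T IMPLIES U)) = False IMPLIES False = True
(NOT (U IMPLIES NOT (((T AND U) AND (U AND T)) IMPLIES U)) IMPLIES (T AND (T IMPLIES U))) IMPLIES T = True IMPLIES False = False
T IMPLIES U = False IMPLIES False = True
T IMPLIES (T IMPLIES U) = False IMPLIES True = True
NOT (T IMPLIES (T IMPLIES U)) = NOT True = False
((NOT (U IMPLIES NOT (((T AND U) AND (U AND T)) IMPLIES U)) IMPLIES (T AND (T IMPLIES U))) IMPLIES T) IMPLIES NOT (T IMPLIES (T IMPLIES U)) = False IMPLIES False = True
((U IMPLIES T) OR (T IMPLIES U)) IMPLIES (((NOT (U IMPLIES NOT (((T AND U) AND (U AND T)) IMPLIES U)) IMPLIES (T AND (T IMPLIES U))) IMPLIES T) IMPLIES NOT (T IMPLIES (T IMPLIES U))) = True IMPLIES True = True

True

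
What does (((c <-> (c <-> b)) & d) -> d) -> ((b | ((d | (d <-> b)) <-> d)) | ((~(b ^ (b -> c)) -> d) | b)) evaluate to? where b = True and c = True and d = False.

c <-> b = True <-> True = True
c <-> (c <-> b) = True <-> True = True
(c <-> (c <-> b)) & d = True & False = False
((c <-> (c <-> b)) & d) -> d = False -> False = True
d <-> b = False <-> True = False
d | (d <-> b) = False | False = False
(d | (d <-> b)) <-> d = False <-> False = True
b | ((d | (d <-> b)) <-> d) = True | True = True
b -> c = True -> True = True
b ^ (b -> c) = True ^ True = False
~(b ^ (b -> c)) = ~False = True
~(b ^ (b -> c)) -> d = True -> False = False
(~(b ^ (b -> c)) -> d) | b = False | True = True
(b | ((d | (d <-> b)) <-> d)) | ((~(b ^ (b -> c)) -> d) | b) = True | True = True
(((c <-> (c <-> b)) & d) -> d) -> ((b | ((d | (d <-> b)) <-> d)) | ((~(b ^ (b -> c)) -> d) | b)) = True -> True = True

True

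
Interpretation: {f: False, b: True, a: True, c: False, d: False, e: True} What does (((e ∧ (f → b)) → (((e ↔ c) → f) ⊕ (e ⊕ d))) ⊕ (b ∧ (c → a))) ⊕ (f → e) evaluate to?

Substituting f=False, b=True, a=True, c=False, d=False, e=True:
f → b = False → True = True
e ∧ (f → b) = True ∧ True = True
e ↔ c = True ↔ False = False
(e ↔ c) → f = False → False = True
e ⊕ d = True ⊕ False = True
((e ↔ c) → f) ⊕ (e ⊕ d) = True ⊕ True = False
(e ∧ (f → b)) → (((e ↔ c) → f) ⊕ (e ⊕ d)) = True → False = False
c → a = False → True = True
b ∧ (c → a) = True ∧ True = True
((e ∧ (f → b)) → (((e ↔ c) → f) ⊕ (e ⊕ d))) ⊕ (b ∧ (c → a)) = False ⊕ True = True
f → e = False → True = True
(((e ∧ (f → b)) → (((e ↔ c) → f) ⊕ (e ⊕ d))) ⊕ (b ∧ (c → a))) ⊕ (f → e) = True ⊕ True = False

False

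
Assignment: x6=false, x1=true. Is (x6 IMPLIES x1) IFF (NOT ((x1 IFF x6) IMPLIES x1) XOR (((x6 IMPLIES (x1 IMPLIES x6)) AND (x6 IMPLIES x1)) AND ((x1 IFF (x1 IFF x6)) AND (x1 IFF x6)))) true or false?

x6 IMPLIES x1 = false IMPLIES true = true
x1 IFF x6 = true IFF false = false
(x1 IFF x6) IMPLIES x1 = false IMPLIES true = true
NOT ((x1 IFF x6) IMPLIES x1) = NOT true = false
x1 IMPLIES x6 = true IMPLIES false = false
x6 IMPLIES (x1 IMPLIES x6) = false IMPLIES false = true
x6 IMPLIES x1 = false IMPLIES true = true
(x6 IMPLIES (x1 IMPLIES x6)) AND (x6 IMPLIES x1) = true AND true = true
x1 IFF x6 = true IFF false = false
x1 IFF (x1 IFF x6) = true IFF false = false
x1 IFF x6 = true IFF false = false
(x1 IFF (x1 IFF x6)) AND (x1 IFF x6) = false AND false = false
((x6 IMPLIES (x1 IMPLIES x6)) AND (x6 IMPLIES x1)) AND ((x1 IFF (x1 IFF x6)) AND (x1 IFF x6)) = true AND false = false
NOT ((x1 IFF x6) IMPLIES x1) XOR (((x6 IMPLIES (x1 IMPLIES x6)) AND (x6 IMPLIES x1)) AND ((x1 IFF (x1 IFF x6)) AND (x1 IFF x6))) = false XOR false = false
(x6 IMPLIES x1) IFF (NOT ((x1 IFF x6) IMPLIES x1) XOR (((x6 IMPLIES (x1 IMPLIES x6)) AND (x6 IMPLIES x1)) AND ((x1 IFF (x1 IFF x6)) AND (x1 IFF x6)))) = true IFF false = false

false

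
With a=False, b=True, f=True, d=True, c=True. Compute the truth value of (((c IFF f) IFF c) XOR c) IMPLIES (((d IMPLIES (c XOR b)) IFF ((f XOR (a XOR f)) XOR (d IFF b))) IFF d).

True

c IFF f = True IFF True = True
(c IFF f) IFF c = True IFF True = True
((c IFF f) IFF c) XOR c = True XOR True = False
c XOR b = True XOR True = False
d IMPLIES (c XOR b) = True IMPLIES False = False
a XOR f = False XOR True = True
f XOR (a XOR f) = True XOR True = False
d IFF b = True IFF True = True
(f XOR (a XOR f)) XOR (d IFF b) = False XOR True = True
(d IMPLIES (c XOR b)) IFF ((f XOR (a XOR f)) XOR (d IFF b)) = False IFF True = False
((d IMPLIES (c XOR b)) IFF ((f XOR (a XOR f)) XOR (d IFF b))) IFF d = False IFF True = False
(((c IFF f) IFF c) XOR c) IMPLIES (((d IMPLIES (c XOR b)) IFF ((f XOR (a XOR f)) XOR (d IFF b))) IFF d) = False IMPLIES False = True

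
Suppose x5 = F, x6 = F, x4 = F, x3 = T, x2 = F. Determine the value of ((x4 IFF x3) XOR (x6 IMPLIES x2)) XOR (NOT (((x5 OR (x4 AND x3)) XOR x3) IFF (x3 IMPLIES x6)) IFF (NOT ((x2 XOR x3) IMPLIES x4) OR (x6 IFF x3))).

F

Substituting x5=F, x6=F, x4=F, x3=T, x2=F:
x4 IFF x3 = F IFF T = F
x6 IMPLIES x2 = F IMPLIES F = T
(x4 IFF x3) XOR (x6 IMPLIES x2) = F XOR T = T
x4 AND x3 = F AND T = F
x5 OR (x4 AND x3) = F OR F = F
(x5 OR (x4 AND x3)) XOR x3 = F XOR T = T
x3 IMPLIES x6 = T IMPLIES F = F
((x5 OR (x4 AND x3)) XOR x3) IFF (x3 IMPLIES x6) = T IFF F = F
NOT (((x5 OR (x4 AND x3)) XOR x3) IFF (x3 IMPLIES x6)) = NOT F = T
x2 XOR x3 = F XOR T = T
(x2 XOR x3) IMPLIES x4 = T IMPLIES F = F
NOT ((x2 XOR x3) IMPLIES x4) = NOT F = T
x6 IFF x3 = F IFF T = F
NOT ((x2 XOR x3) IMPLIES x4) OR (x6 IFF x3) = T OR F = T
NOT (((x5 OR (x4 AND x3)) XOR x3) IFF (x3 IMPLIES x6)) IFF (NOT ((x2 XOR x3) IMPLIES x4) OR (x6 IFF x3)) = T IFF T = T
((x4 IFF x3) XOR (x6 IMPLIES x2)) XOR (NOT (((x5 OR (x4 AND x3)) XOR x3) IFF (x3 IMPLIES x6)) IFF (NOT ((x2 XOR x3) IMPLIES x4) OR (x6 IFF x3))) = T XOR T = F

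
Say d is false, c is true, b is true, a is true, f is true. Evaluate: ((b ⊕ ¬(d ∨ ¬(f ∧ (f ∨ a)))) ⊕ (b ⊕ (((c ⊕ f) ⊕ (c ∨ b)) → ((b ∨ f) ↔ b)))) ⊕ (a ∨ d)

f ∨ a = T ∨ T = T
f ∧ (f ∨ a) = T ∧ T = T
¬(f ∧ (f ∨ a)) = ¬T = F
d ∨ ¬(f ∧ (f ∨ a)) = F ∨ F = F
¬(d ∨ ¬(f ∧ (f ∨ a))) = ¬F = T
b ⊕ ¬(d ∨ ¬(f ∧ (f ∨ a))) = T ⊕ T = F
c ⊕ f = T ⊕ T = F
c ∨ b = T ∨ T = T
(c ⊕ f) ⊕ (c ∨ b) = F ⊕ T = T
b ∨ f = T ∨ T = T
(b ∨ f) ↔ b = T ↔ T = T
((c ⊕ f) ⊕ (c ∨ b)) → ((b ∨ f) ↔ b) = T → T = T
b ⊕ (((c ⊕ f) ⊕ (c ∨ b)) → ((b ∨ f) ↔ b)) = T ⊕ T = F
(b ⊕ ¬(d ∨ ¬(f ∧ (f ∨ a)))) ⊕ (b ⊕ (((c ⊕ f) ⊕ (c ∨ b)) → ((b ∨ f) ↔ b))) = F ⊕ F = F
a ∨ d = T ∨ F = T
((b ⊕ ¬(d ∨ ¬(f ∧ (f ∨ a)))) ⊕ (b ⊕ (((c ⊕ f) ⊕ (c ∨ b)) → ((b ∨ f) ↔ b)))) ⊕ (a ∨ d) = F ⊕ T = T

T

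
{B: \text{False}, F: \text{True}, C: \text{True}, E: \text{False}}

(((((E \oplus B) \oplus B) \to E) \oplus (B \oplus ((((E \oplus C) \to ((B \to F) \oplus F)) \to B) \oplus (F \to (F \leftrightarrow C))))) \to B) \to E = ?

E \oplus B = \text{False} \oplus \text{False} = \text{False}
(E \oplus B) \oplus B = \text{False} \oplus \text{False} = \text{False}
((E \oplus B) \oplus B) \to E = \text{False} \to \text{False} = \text{True}
E \oplus C = \text{False} \oplus \text{True} = \text{True}
B \to F = \text{False} \to \text{True} = \text{True}
(B \to F) \oplus F = \text{True} \oplus \text{True} = \text{False}
(E \oplus C) \to ((B \to F) \oplus F) = \text{True} \to \text{False} = \text{False}
((E \oplus C) \to ((B \to F) \oplus F)) \to B = \text{False} \to \text{False} = \text{True}
F \leftrightarrow C = \text{True} \leftrightarrow \text{True} = \text{True}
F \to (F \leftrightarrow C) = \text{True} \to \text{True} = \text{True}
(((E \oplus C) \to ((B \to F) \oplus F)) \to B) \oplus (F \to (F \leftrightarrow C)) = \text{True} \oplus \text{True} = \text{False}
B \oplus ((((E \oplus C) \to ((B \to F) \oplus F)) \to B) \oplus (F \to (F \leftrightarrow C))) = \text{False} \oplus \text{False} = \text{False}
(((E \oplus B) \oplus B) \to E) \oplus (B \oplus ((((E \oplus C) \to ((B \to F) \oplus F)) \to B) \oplus (F \to (F \leftrightarrow C)))) = \text{True} \oplus \text{False} = \text{True}
((((E \oplus B) \oplus B) \to E) \oplus (B \oplus ((((E \oplus C) \to ((B \to F) \oplus F)) \to B) \oplus (F \to (F \leftrightarrow C))))) \to B = \text{True} \to \text{False} = \text{False}
(((((E \oplus B) \oplus B) \to E) \oplus (B \oplus ((((E \oplus C) \to ((B \to F) \oplus F)) \to B) \oplus (F \to (F \leftrightarrow C))))) \to B) \to E = \text{False} \to \text{False} = \text{True}

\text{True}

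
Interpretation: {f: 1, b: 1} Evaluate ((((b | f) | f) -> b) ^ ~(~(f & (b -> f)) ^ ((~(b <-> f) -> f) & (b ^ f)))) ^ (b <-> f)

b | f = 1 | 1 = 1
(b | f) | f = 1 | 1 = 1
((b | f) | f) -> b = 1 -> 1 = 1
b -> f = 1 -> 1 = 1
f & (b -> f) = 1 & 1 = 1
~(f & (b -> f)) = ~1 = 0
b <-> f = 1 <-> 1 = 1
~(b <-> f) = ~1 = 0
~(b <-> f) -> f = 0 -> 1 = 1
b ^ f = 1 ^ 1 = 0
(~(b <-> f) -> f) & (b ^ f) = 1 & 0 = 0
~(f & (b -> f)) ^ ((~(b <-> f) -> f) & (b ^ f)) = 0 ^ 0 = 0
~(~(f & (b -> f)) ^ ((~(b <-> f) -> f) & (b ^ f))) = ~0 = 1
(((b | f) | f) -> b) ^ ~(~(f & (b -> f)) ^ ((~(b <-> f) -> f) & (b ^ f))) = 1 ^ 1 = 0
b <-> f = 1 <-> 1 = 1
((((b | f) | f) -> b) ^ ~(~(f & (b -> f)) ^ ((~(b <-> f) -> f) & (b ^ f)))) ^ (b <-> f) = 0 ^ 1 = 1

1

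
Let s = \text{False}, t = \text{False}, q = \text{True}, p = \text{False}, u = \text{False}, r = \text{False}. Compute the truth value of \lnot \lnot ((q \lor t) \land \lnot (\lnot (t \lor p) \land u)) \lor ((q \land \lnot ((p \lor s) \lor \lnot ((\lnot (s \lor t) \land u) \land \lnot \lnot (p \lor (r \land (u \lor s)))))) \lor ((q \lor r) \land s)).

\text{True}

q \lor t = \text{True} \lor \text{False} = \text{True}
t \lor p = \text{False} \lor \text{False} = \text{False}
\lnot (t \lor p) = \lnot \text{False} = \text{True}
\lnot (t \lor p) \land u = \text{True} \land \text{False} = \text{False}
\lnot (\lnot (t \lor p) \land u) = \lnot \text{False} = \text{True}
(q \lor t) \land \lnot (\lnot (t \lor p) \land u) = \text{True} \land \text{True} = \text{True}
\lnot ((q \lor t) \land \lnot (\lnot (t \lor p) \land u)) = \lnot \text{True} = \text{False}
\lnot \lnot ((q \lor t) \land \lnot (\lnot (t \lor p) \land u)) = \lnot \text{False} = \text{True}
p \lor s = \text{False} \lor \text{False} = \text{False}
s \lor t = \text{False} \lor \text{False} = \text{False}
\lnot (s \lor t) = \lnot \text{False} = \text{True}
\lnot (s \lor t) \land u = \text{True} \land \text{False} = \text{False}
u \lor s = \text{False} \lor \text{False} = \text{False}
r \land (u \lor s) = \text{False} \land \text{False} = \text{False}
p \lor (r \land (u \lor s)) = \text{False} \lor \text{False} = \text{False}
\lnot (p \lor (r \land (u \lor s))) = \lnot \text{False} = \text{True}
\lnot \lnot (p \lor (r \land (u \lor s))) = \lnot \text{True} = \text{False}
(\lnot (s \lor t) \land u) \land \lnot \lnot (p \lor (r \land (u \lor s))) = \text{False} \land \text{False} = \text{False}
\lnot ((\lnot (s \lor t) \land u) \land \lnot \lnot (p \lor (r \land (u \lor s)))) = \lnot \text{False} = \text{True}
(p \lor s) \lor \lnot ((\lnot (s \lor t) \land u) \land \lnot \lnot (p \lor (r \land (u \lor s)))) = \text{False} \lor \text{True} = \text{True}
\lnot ((p \lor s) \lor \lnot ((\lnot (s \lor t) \land u) \land \lnot \lnot (p \lor (r \land (u \lor s))))) = \lnot \text{True} = \text{False}
q \land \lnot ((p \lor s) \lor \lnot ((\lnot (s \lor t) \land u) \land \lnot \lnot (p \lor (r \land (u \lor s))))) = \text{True} \land \text{False} = \text{False}
q \lor r = \text{True} \lor \text{False} = \text{True}
(q \lor r) \land s = \text{True} \land \text{False} = \text{False}
(q \land \lnot ((p \lor s) \lor \lnot ((\lnot (s \lor t) \land u) \land \lnot \lnot (p \lor (r \land (u \lor s)))))) \lor ((q \lor r) \land s) = \text{False} \lor \text{False} = \text{False}
\lnot \lnot ((q \lor t) \land \lnot (\lnot (t \lor p) \land u)) \lor ((q \land \lnot ((p \lor s) \lor \lnot ((\lnot (s \lor t) \land u) \land \lnot \lnot (p \lor (r \land (u \lor s)))))) \lor ((q \lor r) \land s)) = \text{True} \lor \text{False} = \text{True}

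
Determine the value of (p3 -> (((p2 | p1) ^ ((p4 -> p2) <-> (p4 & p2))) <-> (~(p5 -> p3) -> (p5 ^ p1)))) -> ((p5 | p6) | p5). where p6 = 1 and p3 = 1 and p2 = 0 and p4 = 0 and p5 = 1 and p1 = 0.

Substituting p6=1, p3=1, p2=0, p4=0, p5=1, p1=0:
p2 | p1 = 0 | 0 = 0
p4 -> p2 = 0 -> 0 = 1
p4 & p2 = 0 & 0 = 0
(p4 -> p2) <-> (p4 & p2) = 1 <-> 0 = 0
(p2 | p1) ^ ((p4 -> p2) <-> (p4 & p2)) = 0 ^ 0 = 0
p5 -> p3 = 1 -> 1 = 1
~(p5 -> p3) = ~1 = 0
p5 ^ p1 = 1 ^ 0 = 1
~(p5 -> p3) -> (p5 ^ p1) = 0 -> 1 = 1
((p2 | p1) ^ ((p4 -> p2) <-> (p4 & p2))) <-> (~(p5 -> p3) -> (p5 ^ p1)) = 0 <-> 1 = 0
p3 -> (((p2 | p1) ^ ((p4 -> p2) <-> (p4 & p2))) <-> (~(p5 -> p3) -> (p5 ^ p1))) = 1 -> 0 = 0
p5 | p6 = 1 | 1 = 1
(p5 | p6) | p5 = 1 | 1 = 1
(p3 -> (((p2 | p1) ^ ((p4 -> p2) <-> (p4 & p2))) <-> (~(p5 -> p3) -> (p5 ^ p1)))) -> ((p5 | p6) | p5) = 0 -> 1 = 1

1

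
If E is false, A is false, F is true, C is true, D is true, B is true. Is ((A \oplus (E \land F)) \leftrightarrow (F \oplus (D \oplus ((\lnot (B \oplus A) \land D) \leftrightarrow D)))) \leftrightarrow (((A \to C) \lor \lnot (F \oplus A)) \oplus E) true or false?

E \land F = \text{False} \land \text{True} = \text{False}
A \oplus (E \land F) = \text{False} \oplus \text{False} = \text{False}
B \oplus A = \text{True} \oplus \text{False} = \text{True}
\lnot (B \oplus A) = \lnot \text{True} = \text{False}
\lnot (B \oplus A) \land D = \text{False} \land \text{True} = \text{False}
(\lnot (B \oplus A) \land D) \leftrightarrow D = \text{False} \leftrightarrow \text{True} = \text{False}
D \oplus ((\lnot (B \oplus A) \land D) \leftrightarrow D) = \text{True} \oplus \text{False} = \text{True}
F \oplus (D \oplus ((\lnot (B \oplus A) \land D) \leftrightarrow D)) = \text{True} \oplus \text{True} = \text{False}
(A \oplus (E \land F)) \leftrightarrow (F \oplus (D \oplus ((\lnot (B \oplus A) \land D) \leftrightarrow D))) = \text{False} \leftrightarrow \text{False} = \text{True}
A \to C = \text{False} \to \text{True} = \text{True}
F \oplus A = \text{True} \oplus \text{False} = \text{True}
\lnot (F \oplus A) = \lnot \text{True} = \text{False}
(A \to C) \lor \lnot (F \oplus A) = \text{True} \lor \text{False} = \text{True}
((A \to C) \lor \lnot (F \oplus A)) \oplus E = \text{True} \oplus \text{False} = \text{True}
((A \oplus (E \land F)) \leftrightarrow (F \oplus (D \oplus ((\lnot (B \oplus A) \land D) \leftrightarrow D)))) \leftrightarrow (((A \to C) \lor \lnot (F \oplus A)) \oplus E) = \text{True} \leftrightarrow \text{True} = \text{True}

\text{True}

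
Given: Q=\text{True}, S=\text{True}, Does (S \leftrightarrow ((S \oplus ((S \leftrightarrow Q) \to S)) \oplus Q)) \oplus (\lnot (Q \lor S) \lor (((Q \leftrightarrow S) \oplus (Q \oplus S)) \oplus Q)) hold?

S \leftrightarrow Q = \text{True} \leftrightarrow \text{True} = \text{True}
(S \leftrightarrow Q) \to S = \text{True} \to \text{True} = \text{True}
S \oplus ((S \leftrightarrow Q) \to S) = \text{True} \oplus \text{True} = \text{False}
(S \oplus ((S \leftrightarrow Q) \to S)) \oplus Q = \text{False} \oplus \text{True} = \text{True}
S \leftrightarrow ((S \oplus ((S \leftrightarrow Q) \to S)) \oplus Q) = \text{True} \leftrightarrow \text{True} = \text{True}
Q \lor S = \text{True} \lor \text{True} = \text{True}
\lnot (Q \lor S) = \lnot \text{True} = \text{False}
Q \leftrightarrow S = \text{True} \leftrightarrow \text{True} = \text{True}
Q \oplus S = \text{True} \oplus \text{True} = \text{False}
(Q \leftrightarrow S) \oplus (Q \oplus S) = \text{True} \oplus \text{False} = \text{True}
((Q \leftrightarrow S) \oplus (Q \oplus S)) \oplus Q = \text{True} \oplus \text{True} = \text{False}
\lnot (Q \lor S) \lor (((Q \leftrightarrow S) \oplus (Q \oplus S)) \oplus Q) = \text{False} \lor \text{False} = \text{False}
(S \leftrightarrow ((S \oplus ((S \leftrightarrow Q) \to S)) \oplus Q)) \oplus (\lnot (Q \lor S) \lor (((Q \leftrightarrow S) \oplus (Q \oplus S)) \oplus Q)) = \text{True} \oplus \text{False} = \text{True}

\text{True}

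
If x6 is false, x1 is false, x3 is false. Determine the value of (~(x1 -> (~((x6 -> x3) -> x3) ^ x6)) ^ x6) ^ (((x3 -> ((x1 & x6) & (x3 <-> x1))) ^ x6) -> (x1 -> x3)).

1

Substituting x6=0, x1=0, x3=0:
x6 -> x3 = 0 -> 0 = 1
(x6 -> x3) -> x3 = 1 -> 0 = 0
~((x6 -> x3) -> x3) = ~0 = 1
~((x6 -> x3) -> x3) ^ x6 = 1 ^ 0 = 1
x1 -> (~((x6 -> x3) -> x3) ^ x6) = 0 -> 1 = 1
~(x1 -> (~((x6 -> x3) -> x3) ^ x6)) = ~1 = 0
~(x1 -> (~((x6 -> x3) -> x3) ^ x6)) ^ x6 = 0 ^ 0 = 0
x1 & x6 = 0 & 0 = 0
x3 <-> x1 = 0 <-> 0 = 1
(x1 & x6) & (x3 <-> x1) = 0 & 1 = 0
x3 -> ((x1 & x6) & (x3 <-> x1)) = 0 -> 0 = 1
(x3 -> ((x1 & x6) & (x3 <-> x1))) ^ x6 = 1 ^ 0 = 1
x1 -> x3 = 0 -> 0 = 1
((x3 -> ((x1 & x6) & (x3 <-> x1))) ^ x6) -> (x1 -> x3) = 1 -> 1 = 1
(~(x1 -> (~((x6 -> x3) -> x3) ^ x6)) ^ x6) ^ (((x3 -> ((x1 & x6) & (x3 <-> x1))) ^ x6) -> (x1 -> x3)) = 0 ^ 1 = 1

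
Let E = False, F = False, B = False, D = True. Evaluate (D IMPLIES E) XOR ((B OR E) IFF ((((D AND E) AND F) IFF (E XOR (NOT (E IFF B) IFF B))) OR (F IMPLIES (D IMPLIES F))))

False

Substituting E=False, F=False, B=False, D=True:
D IMPLIES E = True IMPLIES False = False
B OR E = False OR False = False
D AND E = True AND False = False
(D AND E) AND F = False AND False = False
E IFF B = False IFF False = True
NOT (E IFF B) = NOT True = False
NOT (E IFF B) IFF B = False IFF False = True
E XOR (NOT (E IFF B) IFF B) = False XOR True = True
((D AND E) AND F) IFF (E XOR (NOT (E IFF B) IFF B)) = False IFF True = False
D IMPLIES F = True IMPLIES False = False
F IMPLIES (D IMPLIES F) = False IMPLIES False = True
(((D AND E) AND F) IFF (E XOR (NOT (E IFF B) IFF B))) OR (F IMPLIES (D IMPLIES F)) = False OR True = True
(B OR E) IFF ((((D AND E) AND F) IFF (E XOR (NOT (E IFF B) IFF B))) OR (F IMPLIES (D IMPLIES F))) = False IFF True = False
(D IMPLIES E) XOR ((B OR E) IFF ((((D AND E) AND F) IFF (E XOR (NOT (E IFF B) IFF B))) OR (F IMPLIES (D IMPLIES F)))) = False XOR False = False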